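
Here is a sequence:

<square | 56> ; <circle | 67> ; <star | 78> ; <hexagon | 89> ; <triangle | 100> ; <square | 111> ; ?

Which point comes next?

<circle | 122>

Shape goes square, circle, star, hexagon, triangle, square → circle (repeats square → circle → star → hexagon → triangle).
For the second value, +11 each step: 56, 67, 78, 89, 100, 111 → 122.
Combining the parts gives <circle | 122>.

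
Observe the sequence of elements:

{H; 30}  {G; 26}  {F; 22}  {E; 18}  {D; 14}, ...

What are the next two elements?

Letter: H, G, F, E, D → C → B (letters move back 1 place in the alphabet).
Second part goes 30, 26, 22, 18, 14 → 10 → 6 (−4 each step).
So the next two elements are {C; 10} and {B; 6}.

{C; 10}, {B; 6}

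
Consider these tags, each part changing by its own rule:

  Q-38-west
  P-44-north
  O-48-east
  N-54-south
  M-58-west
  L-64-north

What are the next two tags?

Letter: letters move back 1 place in the alphabet; Q, P, O, N, M, L → K → J.
Second component goes 38, 44, 48, 54, 58, 64 → 68 → 74 (alternating steps +6, +4, +6, +4, …).
Direction: repeats west → north → east → south; west, north, east, south, west, north → east → south.
So the next two tags are K-68-east and J-74-south.

K-68-east then J-74-south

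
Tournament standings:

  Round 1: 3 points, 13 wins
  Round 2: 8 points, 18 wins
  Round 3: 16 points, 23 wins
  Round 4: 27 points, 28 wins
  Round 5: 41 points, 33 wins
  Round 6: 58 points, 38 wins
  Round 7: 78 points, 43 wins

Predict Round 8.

For the points, differences are 5, 8, 11, … (increasing by 3 each time): 3, 8, 16, 27, 41, 58, 78 → 101.
Wins: +5 each step, so 13, 18, 23, 28, 33, 38, 43 → 48.
Putting it together: 101 points, 48 wins.

101 points, 48 wins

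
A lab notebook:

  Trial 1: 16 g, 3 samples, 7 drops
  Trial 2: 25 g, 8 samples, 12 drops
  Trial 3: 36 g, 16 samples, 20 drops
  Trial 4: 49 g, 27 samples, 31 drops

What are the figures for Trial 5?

G — perfect squares: 4², 5², 6², …: 16, 25, 36, 49 → 64.
Samples: differences are 5, 8, 11, … (increasing by 3 each time), so 3, 8, 16, 27 → 41.
Drops: always 4 more than the samples, so 7, 12, 20, 31 → 45.
Combining the parts gives 64 g, 41 samples, 45 drops.

64 g, 41 samples, 45 drops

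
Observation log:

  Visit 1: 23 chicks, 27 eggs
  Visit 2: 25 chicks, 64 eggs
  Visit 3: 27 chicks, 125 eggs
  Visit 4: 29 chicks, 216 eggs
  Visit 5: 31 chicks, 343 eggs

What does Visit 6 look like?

Chicks: +2 each step, so 23, 25, 27, 29, 31 → 33.
Eggs: 27, 64, 125, 216, 343 → 512 (perfect cubes: 3³, 4³, 5³, …).
Putting it together: 33 chicks, 512 eggs.

33 chicks, 512 eggs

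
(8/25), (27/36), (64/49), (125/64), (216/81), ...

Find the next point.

First part — perfect cubes: 2³, 3³, 4³, …: 8, 27, 64, 125, 216 → 343.
Second part: 25, 36, 49, 64, 81 → 100 (perfect squares: 5², 6², 7², …).
Combining the parts gives (343/100).

(343/100)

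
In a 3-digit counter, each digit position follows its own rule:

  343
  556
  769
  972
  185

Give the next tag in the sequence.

First digit — +2 each step, mod 10: 3, 5, 7, 9, 1 → 3.
Second digit: +1 each step, mod 10; 4, 5, 6, 7, 8 → 9.
Third digit — +3 each step, mod 10: 3, 6, 9, 2, 5 → 8.
So the next tag is 398.

398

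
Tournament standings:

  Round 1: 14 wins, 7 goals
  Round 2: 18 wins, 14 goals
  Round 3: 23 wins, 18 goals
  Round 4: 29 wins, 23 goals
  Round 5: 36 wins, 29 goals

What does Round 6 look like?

Wins: 14, 18, 23, 29, 36 → 44 (differences are 4, 5, 6, … (increasing by 1 each time)).
For the goals, always the previous value of the wins: 7, 14, 18, 23, 29 → 36.
Putting it together: 44 wins, 36 goals.

44 wins, 36 goals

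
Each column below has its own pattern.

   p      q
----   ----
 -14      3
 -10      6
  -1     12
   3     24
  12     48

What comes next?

16  96

Column p: -14, -10, -1, 3, 12 → 16 (alternating steps +4, +9, +4, +9, …).
For the column q, ×2 each step: 3, 6, 12, 24, 48 → 96.
Combining the parts gives 16  96.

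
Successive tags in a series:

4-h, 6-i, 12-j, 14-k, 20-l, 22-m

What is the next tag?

28-n

First component: alternating steps +2, +6, +2, +6, …; 4, 6, 12, 14, 20, 22 → 28.
For the letter, letters move forward 1 place in the alphabet: h, i, j, k, l, m → n.
So the next tag is 28-n.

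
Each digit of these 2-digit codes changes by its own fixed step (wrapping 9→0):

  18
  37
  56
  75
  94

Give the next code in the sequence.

13

First digit: +2 each step, mod 10; 1, 3, 5, 7, 9 → 1.
Second digit goes 8, 7, 6, 5, 4 → 3 (−1 each step, mod 10).
So the next code is 13.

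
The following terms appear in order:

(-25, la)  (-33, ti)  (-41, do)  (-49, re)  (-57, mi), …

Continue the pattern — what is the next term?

For the first part, −8 each step: -25, -33, -41, -49, -57 → -65.
Note: runs through the solfège scale do→ti; la, ti, do, re, mi → fa.
Putting it together: (-65, fa).

(-65, fa)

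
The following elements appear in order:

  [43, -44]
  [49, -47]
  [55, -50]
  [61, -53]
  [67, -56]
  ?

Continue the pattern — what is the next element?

First slot: 43, 49, 55, 61, 67 → 73 (+6 each step).
Second slot: -44, -47, -50, -53, -56 → -59 (−3 each step).
Combining the parts gives [73, -59].

[73, -59]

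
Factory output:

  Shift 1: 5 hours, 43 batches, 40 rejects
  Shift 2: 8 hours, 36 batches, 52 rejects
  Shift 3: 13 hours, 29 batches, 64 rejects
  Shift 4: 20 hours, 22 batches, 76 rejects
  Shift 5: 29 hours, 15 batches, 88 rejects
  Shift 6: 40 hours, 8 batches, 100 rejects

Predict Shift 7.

For the hours, differences are 3, 5, 7, … (increasing by 2 each time): 5, 8, 13, 20, 29, 40 → 53.
For the batches, −7 each step: 43, 36, 29, 22, 15, 8 → 1.
Rejects goes 40, 52, 64, 76, 88, 100 → 112 (+12 each step).
Combining the parts gives 53 hours, 1 batches, 112 rejects.

53 hours, 1 batches, 112 rejects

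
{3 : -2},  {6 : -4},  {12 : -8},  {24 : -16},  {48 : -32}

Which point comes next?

{96 : -64}

First entry: 3, 6, 12, 24, 48 → 96 (×2 each step).
Second entry: ×2 each step, so -2, -4, -8, -16, -32 → -64.
Putting it together: {96 : -64}.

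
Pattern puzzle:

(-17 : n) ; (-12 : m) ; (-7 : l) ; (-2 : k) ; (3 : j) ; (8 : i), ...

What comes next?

(13 : h)

First coordinate goes -17, -12, -7, -2, 3, 8 → 13 (+5 each step).
Letter goes n, m, l, k, j, i → h (letters move back 1 place in the alphabet).
Combining the parts gives (13 : h).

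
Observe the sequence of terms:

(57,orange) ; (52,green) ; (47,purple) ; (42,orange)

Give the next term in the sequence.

(37,green)

First coordinate: 57, 52, 47, 42 → 37 (−5 each step).
Colour: repeats orange → green → purple; orange, green, purple, orange → green.
Putting it together: (37,green).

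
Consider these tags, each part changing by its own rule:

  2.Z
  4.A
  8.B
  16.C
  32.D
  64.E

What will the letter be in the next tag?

F

Letter goes Z, A, B, C, D, E → F (letters move forward 1 place in the alphabet, wrapping Z→A).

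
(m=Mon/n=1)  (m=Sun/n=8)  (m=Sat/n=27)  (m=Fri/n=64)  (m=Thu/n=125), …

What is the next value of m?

Wed

M: runs backward through the weekdays Mon→Sun; Mon, Sun, Sat, Fri, Thu → Wed.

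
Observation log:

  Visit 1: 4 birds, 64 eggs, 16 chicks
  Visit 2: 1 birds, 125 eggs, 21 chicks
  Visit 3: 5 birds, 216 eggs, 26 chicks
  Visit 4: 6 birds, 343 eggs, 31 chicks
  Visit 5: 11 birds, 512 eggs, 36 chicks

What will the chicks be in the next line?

For the birds, each term is the sum of the two before it: 4, 1, 5, 6, 11 → 17.
Eggs — perfect cubes: 4³, 5³, 6³, …: 64, 125, 216, 343, 512 → 729.
Chicks: +5 each step; 16, 21, 26, 31, 36 → 41.

41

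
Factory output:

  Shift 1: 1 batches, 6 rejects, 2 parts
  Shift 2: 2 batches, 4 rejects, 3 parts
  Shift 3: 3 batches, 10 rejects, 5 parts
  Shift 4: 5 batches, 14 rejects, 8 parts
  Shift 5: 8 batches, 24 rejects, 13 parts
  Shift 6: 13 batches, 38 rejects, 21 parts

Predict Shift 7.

21 batches, 62 rejects, 34 parts

Batches goes 1, 2, 3, 5, 8, 13 → 21 (each term is the sum of the two before it).
Rejects goes 6, 4, 10, 14, 24, 38 → 62 (each term is the sum of the two before it).
For the parts, each term is the sum of the two before it: 2, 3, 5, 8, 13, 21 → 34.
So the next row is 21 batches, 62 rejects, 34 parts.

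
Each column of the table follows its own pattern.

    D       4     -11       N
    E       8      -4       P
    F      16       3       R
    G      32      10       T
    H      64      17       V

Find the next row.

I  128  24  X

First letter — letters move forward 1 place in the alphabet: D, E, F, G, H → I.
Second component: 4, 8, 16, 32, 64 → 128 (×2 each step).
Third component — +7 each step: -11, -4, 3, 10, 17 → 24.
Second letter: N, P, R, T, V → X (letters move forward 2 places in the alphabet).
Putting it together: I  128  24  X.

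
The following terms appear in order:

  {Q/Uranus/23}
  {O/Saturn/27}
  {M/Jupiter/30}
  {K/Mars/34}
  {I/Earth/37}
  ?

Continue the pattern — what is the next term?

Letter goes Q, O, M, K, I → G (letters move back 2 places in the alphabet).
Planet: Uranus, Saturn, Jupiter, Mars, Earth → Venus (runs backward through the planets Mercury→Neptune).
Third part: alternating steps +4, +3, +4, +3, …; 23, 27, 30, 34, 37 → 41.
Putting it together: {G/Venus/41}.

{G/Venus/41}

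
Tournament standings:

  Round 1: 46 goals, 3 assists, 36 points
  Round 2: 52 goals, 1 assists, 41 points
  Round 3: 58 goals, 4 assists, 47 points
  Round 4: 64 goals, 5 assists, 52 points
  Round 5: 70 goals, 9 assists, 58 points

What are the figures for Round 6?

76 goals, 14 assists, 63 points

For the goals, +6 each step: 46, 52, 58, 64, 70 → 76.
Assists: 3, 1, 4, 5, 9 → 14 (each term is the sum of the two before it).
For the points, alternating steps +5, +6, +5, +6, …: 36, 41, 47, 52, 58 → 63.
Putting it together: 76 goals, 14 assists, 63 points.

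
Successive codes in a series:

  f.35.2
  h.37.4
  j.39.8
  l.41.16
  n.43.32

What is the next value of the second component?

45

Letter: letters move forward 2 places in the alphabet; f, h, j, l, n → p.
Second component goes 35, 37, 39, 41, 43 → 45 (+2 each step).
Third component: ×2 each step, so 2, 4, 8, 16, 32 → 64.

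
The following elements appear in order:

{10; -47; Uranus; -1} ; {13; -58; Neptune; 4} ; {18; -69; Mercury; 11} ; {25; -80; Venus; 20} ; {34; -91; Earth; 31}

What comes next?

First entry: 10, 13, 18, 25, 34 → 45 (differences are 3, 5, 7, … (increasing by 2 each time)).
For the second entry, −11 each step: -47, -58, -69, -80, -91 → -102.
Planet: Uranus, Neptune, Mercury, Venus, Earth → Mars (runs through the planets Mercury→Neptune).
Fourth entry — differences are 5, 7, 9, … (increasing by 2 each time): -1, 4, 11, 20, 31 → 44.
So the next element is {45; -102; Mars; 44}.

{45; -102; Mars; 44}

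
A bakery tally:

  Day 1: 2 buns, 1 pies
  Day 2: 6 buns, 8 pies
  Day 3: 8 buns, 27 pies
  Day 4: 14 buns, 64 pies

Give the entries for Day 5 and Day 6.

22 buns, 125 pies; 36 buns, 216 pies

For the buns, each term is the sum of the two before it: 2, 6, 8, 14 → 22 → 36.
For the pies, perfect cubes: 1³, 2³, 3³, …: 1, 8, 27, 64 → 125 → 216.
Putting the parts together: 22 buns, 125 pies and then 36 buns, 216 pies.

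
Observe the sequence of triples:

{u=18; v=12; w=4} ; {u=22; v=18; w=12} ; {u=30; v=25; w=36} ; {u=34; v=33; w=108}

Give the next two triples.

{u=42; v=42; w=324}, {u=46; v=52; w=972}

U — alternating steps +4, +8, +4, +8, …: 18, 22, 30, 34 → 42 → 46.
V — differences are 6, 7, 8, … (increasing by 1 each time): 12, 18, 25, 33 → 42 → 52.
W — ×3 each step: 4, 12, 36, 108 → 324 → 972.
So the next two triples are {u=42; v=42; w=324} and {u=46; v=52; w=972}.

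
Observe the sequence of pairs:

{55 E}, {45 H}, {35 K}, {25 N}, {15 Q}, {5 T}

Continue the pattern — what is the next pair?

{-5 W}

For the first value, −10 each step: 55, 45, 35, 25, 15, 5 → -5.
For the letter, letters move forward 3 places in the alphabet: E, H, K, N, Q, T → W.
Putting it together: {-5 W}.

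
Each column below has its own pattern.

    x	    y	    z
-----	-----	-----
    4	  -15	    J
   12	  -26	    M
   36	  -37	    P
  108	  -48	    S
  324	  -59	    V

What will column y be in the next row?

-70

Column x: ×3 each step; 4, 12, 36, 108, 324 → 972.
Column y goes -15, -26, -37, -48, -59 → -70 (−11 each step).
Column z: letters move forward 3 places in the alphabet; J, M, P, S, V → Y.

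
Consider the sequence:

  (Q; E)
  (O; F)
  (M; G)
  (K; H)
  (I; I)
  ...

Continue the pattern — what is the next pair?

(G; J)

First letter: letters move back 2 places in the alphabet; Q, O, M, K, I → G.
For the second letter, letters move forward 1 place in the alphabet: E, F, G, H, I → J.
So the next pair is (G; J).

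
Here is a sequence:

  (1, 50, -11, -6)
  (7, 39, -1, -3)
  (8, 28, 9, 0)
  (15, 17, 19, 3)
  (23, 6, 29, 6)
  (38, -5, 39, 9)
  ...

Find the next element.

First slot: each term is the sum of the two before it; 1, 7, 8, 15, 23, 38 → 61.
For the second slot, −11 each step: 50, 39, 28, 17, 6, -5 → -16.
Third slot: -11, -1, 9, 19, 29, 39 → 49 (+10 each step).
Fourth slot: -6, -3, 0, 3, 6, 9 → 12 (+3 each step).
Combining the parts gives (61, -16, 49, 12).

(61, -16, 49, 12)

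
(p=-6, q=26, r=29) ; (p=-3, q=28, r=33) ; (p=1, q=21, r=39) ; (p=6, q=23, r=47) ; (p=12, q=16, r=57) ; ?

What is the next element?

P: differences are 3, 4, 5, … (increasing by 1 each time), so -6, -3, 1, 6, 12 → 19.
Q: alternating steps +2, −7, +2, −7, …, so 26, 28, 21, 23, 16 → 18.
R: differences are 4, 6, 8, … (increasing by 2 each time), so 29, 33, 39, 47, 57 → 69.
So the next element is (p=19, q=18, r=69).

(p=19, q=18, r=69)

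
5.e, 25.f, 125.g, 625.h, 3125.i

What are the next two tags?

For the first component, ×5 each step: 5, 25, 125, 625, 3125 → 15625 → 78125.
For the letter, letters move forward 1 place in the alphabet: e, f, g, h, i → j → k.
Putting the parts together: 15625.j and then 78125.k.

15625.j, 78125.k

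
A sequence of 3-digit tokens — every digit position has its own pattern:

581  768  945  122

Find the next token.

309

First digit goes 5, 7, 9, 1 → 3 (+2 each step, mod 10).
Second digit: −2 each step, mod 10, so 8, 6, 4, 2 → 0.
Third digit: 1, 8, 5, 2 → 9 (−3 each step, mod 10).
Combining the parts gives 309.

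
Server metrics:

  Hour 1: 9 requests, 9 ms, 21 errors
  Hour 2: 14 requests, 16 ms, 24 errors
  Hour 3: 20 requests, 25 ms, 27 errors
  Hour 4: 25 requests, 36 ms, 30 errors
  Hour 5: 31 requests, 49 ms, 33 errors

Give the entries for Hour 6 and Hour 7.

36 requests, 64 ms, 36 errors; 42 requests, 81 ms, 39 errors

Requests: 9, 14, 20, 25, 31 → 36 → 42 (alternating steps +5, +6, +5, +6, …).
Ms: perfect squares: 3², 4², 5², …; 9, 16, 25, 36, 49 → 64 → 81.
Errors: 21, 24, 27, 30, 33 → 36 → 39 (+3 each step).
Putting the parts together: 36 requests, 64 ms, 36 errors and then 42 requests, 81 ms, 39 errors.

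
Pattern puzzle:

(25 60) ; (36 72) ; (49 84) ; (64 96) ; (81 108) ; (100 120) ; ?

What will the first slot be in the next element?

First slot: 25, 36, 49, 64, 81, 100 → 121 (perfect squares: 5², 6², 7², …).

121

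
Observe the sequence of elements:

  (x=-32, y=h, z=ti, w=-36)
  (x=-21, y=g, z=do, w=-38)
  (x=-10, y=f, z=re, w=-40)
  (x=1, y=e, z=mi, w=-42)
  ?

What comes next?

X: -32, -21, -10, 1 → 12 (+11 each step).
For the y, letters move back 1 place in the alphabet: h, g, f, e → d.
For the z, runs through the solfège scale do→ti: ti, do, re, mi → fa.
W: -36, -38, -40, -42 → -44 (−2 each step).
Putting it together: (x=12, y=d, z=fa, w=-44).

(x=12, y=d, z=fa, w=-44)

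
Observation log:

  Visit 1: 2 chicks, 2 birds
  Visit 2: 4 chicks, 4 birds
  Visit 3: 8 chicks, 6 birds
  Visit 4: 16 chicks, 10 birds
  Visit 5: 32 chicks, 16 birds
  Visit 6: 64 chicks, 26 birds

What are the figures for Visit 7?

Chicks: ×2 each step; 2, 4, 8, 16, 32, 64 → 128.
Birds: 2, 4, 6, 10, 16, 26 → 42 (each term is the sum of the two before it).
Putting it together: 128 chicks, 42 birds.

128 chicks, 42 birds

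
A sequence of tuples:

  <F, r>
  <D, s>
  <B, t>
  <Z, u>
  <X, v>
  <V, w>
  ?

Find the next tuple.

<T, x>

First letter — letters move back 2 places in the alphabet, wrapping A→Z: F, D, B, Z, X, V → T.
Second letter: r, s, t, u, v, w → x (letters move forward 1 place in the alphabet).
Combining the parts gives <T, x>.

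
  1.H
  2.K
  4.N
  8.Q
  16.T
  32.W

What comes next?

64.Z

First component: ×2 each step; 1, 2, 4, 8, 16, 32 → 64.
Letter: letters move forward 3 places in the alphabet; H, K, N, Q, T, W → Z.
Combining the parts gives 64.Z.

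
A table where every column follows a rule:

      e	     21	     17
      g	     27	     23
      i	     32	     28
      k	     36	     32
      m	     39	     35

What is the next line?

o  41  37

Letter goes e, g, i, k, m → o (letters move forward 2 places in the alphabet).
Second component — differences are 6, 5, 4, … (decreasing by 1 each time): 21, 27, 32, 36, 39 → 41.
For the third component, always 4 less than the second component: 17, 23, 28, 32, 35 → 37.
So the next line is o  41  37.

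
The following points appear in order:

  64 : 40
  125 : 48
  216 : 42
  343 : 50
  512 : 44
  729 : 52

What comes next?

For the first value, perfect cubes: 4³, 5³, 6³, …: 64, 125, 216, 343, 512, 729 → 1000.
Second value: alternating steps +8, −6, +8, −6, …, so 40, 48, 42, 50, 44, 52 → 46.
So the next point is 1000 : 46.

1000 : 46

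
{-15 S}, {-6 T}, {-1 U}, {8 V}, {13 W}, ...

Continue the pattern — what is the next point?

First component goes -15, -6, -1, 8, 13 → 22 (alternating steps +9, +5, +9, +5, …).
Letter: letters move forward 1 place in the alphabet, so S, T, U, V, W → X.
So the next point is {22 X}.

{22 X}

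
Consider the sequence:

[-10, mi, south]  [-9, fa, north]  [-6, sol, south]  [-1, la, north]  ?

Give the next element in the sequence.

[6, ti, south]

First coordinate: differences are 1, 3, 5, … (increasing by 2 each time); -10, -9, -6, -1 → 6.
Note: runs through the solfège scale do→ti; mi, fa, sol, la → ti.
Direction: south, north, south, north → south (alternates south ↔ north).
Combining the parts gives [6, ti, south].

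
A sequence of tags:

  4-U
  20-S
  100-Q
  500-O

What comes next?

2500-M

First component: ×5 each step; 4, 20, 100, 500 → 2500.
Letter: letters move back 2 places in the alphabet, so U, S, Q, O → M.
Combining the parts gives 2500-M.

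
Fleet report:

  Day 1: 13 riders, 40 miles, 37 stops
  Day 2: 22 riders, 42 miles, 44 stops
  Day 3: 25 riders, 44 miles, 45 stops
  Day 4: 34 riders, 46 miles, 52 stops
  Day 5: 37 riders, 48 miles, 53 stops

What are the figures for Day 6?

46 riders, 50 miles, 60 stops

Riders: 13, 22, 25, 34, 37 → 46 (alternating steps +9, +3, +9, +3, …).
Miles goes 40, 42, 44, 46, 48 → 50 (+2 each step).
For the stops, alternating steps +7, +1, +7, +1, …: 37, 44, 45, 52, 53 → 60.
So the next record is 46 riders, 50 miles, 60 stops.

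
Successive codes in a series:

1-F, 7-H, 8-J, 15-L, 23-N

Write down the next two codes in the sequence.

38-P, 61-R

First component goes 1, 7, 8, 15, 23 → 38 → 61 (each term is the sum of the two before it).
Letter: letters move forward 2 places in the alphabet; F, H, J, L, N → P → R.
So the next two codes are 38-P and 61-R.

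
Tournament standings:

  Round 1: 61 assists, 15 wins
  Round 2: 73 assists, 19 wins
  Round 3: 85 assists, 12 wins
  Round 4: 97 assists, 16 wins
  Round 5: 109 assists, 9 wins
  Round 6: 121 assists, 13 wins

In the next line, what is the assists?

Assists: +12 each step, so 61, 73, 85, 97, 109, 121 → 133.

133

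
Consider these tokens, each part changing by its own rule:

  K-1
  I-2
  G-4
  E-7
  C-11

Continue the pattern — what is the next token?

A-16

Letter — letters move back 2 places in the alphabet: K, I, G, E, C → A.
Second component — differences are 1, 2, 3, … (increasing by 1 each time): 1, 2, 4, 7, 11 → 16.
So the next token is A-16.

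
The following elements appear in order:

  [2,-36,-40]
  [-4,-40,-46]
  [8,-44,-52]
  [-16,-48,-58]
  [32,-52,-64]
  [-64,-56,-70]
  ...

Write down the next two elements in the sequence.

[128,-60,-76], [-256,-64,-82]

First component: 2, -4, 8, -16, 32, -64 → 128 → -256 (×(-2) each step).
Second component — −4 each step: -36, -40, -44, -48, -52, -56 → -60 → -64.
Third component: −6 each step, so -40, -46, -52, -58, -64, -70 → -76 → -82.
Putting the parts together: [128,-60,-76] and then [-256,-64,-82].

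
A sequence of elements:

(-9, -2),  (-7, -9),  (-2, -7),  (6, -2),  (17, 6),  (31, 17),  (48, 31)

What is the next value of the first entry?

First entry: differences are 2, 5, 8, … (increasing by 3 each time); -9, -7, -2, 6, 17, 31, 48 → 68.
Second entry: always the previous value of the first entry, so -2, -9, -7, -2, 6, 17, 31 → 48.

68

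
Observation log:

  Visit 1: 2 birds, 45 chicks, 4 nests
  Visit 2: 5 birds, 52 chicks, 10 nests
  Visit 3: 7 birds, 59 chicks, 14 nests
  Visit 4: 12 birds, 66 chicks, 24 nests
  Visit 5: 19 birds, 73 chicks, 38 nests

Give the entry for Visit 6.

31 birds, 80 chicks, 62 nests

Birds goes 2, 5, 7, 12, 19 → 31 (each term is the sum of the two before it).
Chicks — +7 each step: 45, 52, 59, 66, 73 → 80.
For the nests, always 2 × the birds: 4, 10, 14, 24, 38 → 62.
Combining the parts gives 31 birds, 80 chicks, 62 nests.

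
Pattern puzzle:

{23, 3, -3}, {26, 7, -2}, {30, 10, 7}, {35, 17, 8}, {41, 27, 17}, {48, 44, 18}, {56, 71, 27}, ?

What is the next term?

First component — differences are 3, 4, 5, … (increasing by 1 each time): 23, 26, 30, 35, 41, 48, 56 → 65.
Second component — each term is the sum of the two before it: 3, 7, 10, 17, 27, 44, 71 → 115.
Third component: -3, -2, 7, 8, 17, 18, 27 → 28 (alternating steps +1, +9, +1, +9, …).
Putting it together: {65, 115, 28}.

{65, 115, 28}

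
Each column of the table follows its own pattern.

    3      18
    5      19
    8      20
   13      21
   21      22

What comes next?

First component goes 3, 5, 8, 13, 21 → 34 (each term is the sum of the two before it).
Second component: +1 each step, so 18, 19, 20, 21, 22 → 23.
Putting it together: 34  23.

34  23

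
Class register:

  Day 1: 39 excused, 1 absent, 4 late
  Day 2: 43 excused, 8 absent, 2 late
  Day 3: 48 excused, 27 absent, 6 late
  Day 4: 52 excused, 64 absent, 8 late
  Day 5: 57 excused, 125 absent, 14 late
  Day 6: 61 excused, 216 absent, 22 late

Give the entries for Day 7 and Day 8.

66 excused, 343 absent, 36 late; 70 excused, 512 absent, 58 late

Excused goes 39, 43, 48, 52, 57, 61 → 66 → 70 (alternating steps +4, +5, +4, +5, …).
For the absent, perfect cubes: 1³, 2³, 3³, …: 1, 8, 27, 64, 125, 216 → 343 → 512.
Late goes 4, 2, 6, 8, 14, 22 → 36 → 58 (each term is the sum of the two before it).
So the next two lines are 66 excused, 343 absent, 36 late and 70 excused, 512 absent, 58 late.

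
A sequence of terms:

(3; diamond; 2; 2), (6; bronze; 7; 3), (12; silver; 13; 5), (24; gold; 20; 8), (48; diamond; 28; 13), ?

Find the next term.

For the first coordinate, ×2 each step: 3, 6, 12, 24, 48 → 96.
Rank: diamond, bronze, silver, gold, diamond → bronze (repeats diamond → bronze → silver → gold).
Third coordinate — differences are 5, 6, 7, … (increasing by 1 each time): 2, 7, 13, 20, 28 → 37.
Fourth coordinate — each term is the sum of the two before it: 2, 3, 5, 8, 13 → 21.
So the next term is (96; bronze; 37; 21).

(96; bronze; 37; 21)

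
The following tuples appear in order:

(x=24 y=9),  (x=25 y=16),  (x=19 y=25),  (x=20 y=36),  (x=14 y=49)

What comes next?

(x=15 y=64)

X: alternating steps +1, −6, +1, −6, …; 24, 25, 19, 20, 14 → 15.
Y: perfect squares: 3², 4², 5², …; 9, 16, 25, 36, 49 → 64.
Combining the parts gives (x=15 y=64).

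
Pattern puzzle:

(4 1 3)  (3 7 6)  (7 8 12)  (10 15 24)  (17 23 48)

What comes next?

(27 38 96)

First slot: each term is the sum of the two before it; 4, 3, 7, 10, 17 → 27.
Second slot: 1, 7, 8, 15, 23 → 38 (each term is the sum of the two before it).
Third slot: 3, 6, 12, 24, 48 → 96 (×2 each step).
Putting it together: (27 38 96).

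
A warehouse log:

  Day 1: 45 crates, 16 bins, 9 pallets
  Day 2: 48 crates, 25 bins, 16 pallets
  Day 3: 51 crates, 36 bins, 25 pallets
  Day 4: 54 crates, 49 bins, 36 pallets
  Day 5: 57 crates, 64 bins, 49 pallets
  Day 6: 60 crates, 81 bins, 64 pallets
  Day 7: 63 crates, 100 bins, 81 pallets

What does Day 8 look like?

66 crates, 121 bins, 100 pallets

Crates goes 45, 48, 51, 54, 57, 60, 63 → 66 (+3 each step).
Bins: perfect squares: 4², 5², 6², …; 16, 25, 36, 49, 64, 81, 100 → 121.
For the pallets, perfect squares: 3², 4², 5², …: 9, 16, 25, 36, 49, 64, 81 → 100.
So the next record is 66 crates, 121 bins, 100 pallets.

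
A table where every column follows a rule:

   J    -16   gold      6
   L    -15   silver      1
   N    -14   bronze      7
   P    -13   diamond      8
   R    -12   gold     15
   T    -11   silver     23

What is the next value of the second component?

For the letter, letters move forward 2 places in the alphabet: J, L, N, P, R, T → V.
Second component: -16, -15, -14, -13, -12, -11 → -10 (+1 each step).
Rank goes gold, silver, bronze, diamond, gold, silver → bronze (repeats gold → silver → bronze → diamond).
Fourth component: 6, 1, 7, 8, 15, 23 → 38 (each term is the sum of the two before it).

-10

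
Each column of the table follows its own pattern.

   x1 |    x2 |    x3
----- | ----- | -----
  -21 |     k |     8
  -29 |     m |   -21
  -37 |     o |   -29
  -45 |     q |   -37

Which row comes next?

-53  s  -45

For the column x1, −8 each step: -21, -29, -37, -45 → -53.
For the column x2, letters move forward 2 places in the alphabet: k, m, o, q → s.
Column x3: always the previous value of the column x1; 8, -21, -29, -37 → -45.
So the next row is -53  s  -45.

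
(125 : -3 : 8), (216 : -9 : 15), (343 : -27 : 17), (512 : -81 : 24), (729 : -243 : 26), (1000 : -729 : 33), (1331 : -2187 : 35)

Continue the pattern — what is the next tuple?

First coordinate — perfect cubes: 5³, 6³, 7³, …: 125, 216, 343, 512, 729, 1000, 1331 → 1728.
Second coordinate: -3, -9, -27, -81, -243, -729, -2187 → -6561 (×3 each step).
Third coordinate: alternating steps +7, +2, +7, +2, …; 8, 15, 17, 24, 26, 33, 35 → 42.
Combining the parts gives (1728 : -6561 : 42).

(1728 : -6561 : 42)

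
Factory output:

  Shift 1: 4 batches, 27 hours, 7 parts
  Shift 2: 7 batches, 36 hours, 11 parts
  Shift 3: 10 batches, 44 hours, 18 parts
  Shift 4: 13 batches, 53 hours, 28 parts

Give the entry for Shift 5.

16 batches, 61 hours, 41 parts

Batches: +3 each step; 4, 7, 10, 13 → 16.
Hours goes 27, 36, 44, 53 → 61 (alternating steps +9, +8, +9, +8, …).
Parts: differences are 4, 7, 10, … (increasing by 3 each time), so 7, 11, 18, 28 → 41.
So the next row is 16 batches, 61 hours, 41 parts.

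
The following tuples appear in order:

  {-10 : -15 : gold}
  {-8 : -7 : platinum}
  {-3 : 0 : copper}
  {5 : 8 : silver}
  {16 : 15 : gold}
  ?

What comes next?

First component: differences are 2, 5, 8, … (increasing by 3 each time); -10, -8, -3, 5, 16 → 30.
Second component: alternating steps +8, +7, +8, +7, …, so -15, -7, 0, 8, 15 → 23.
Metal — repeats gold → platinum → copper → silver: gold, platinum, copper, silver, gold → platinum.
Putting it together: {30 : 23 : platinum}.

{30 : 23 : platinum}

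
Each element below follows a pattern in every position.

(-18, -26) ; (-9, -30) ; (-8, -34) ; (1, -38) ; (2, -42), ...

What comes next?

First entry: -18, -9, -8, 1, 2 → 11 (alternating steps +9, +1, +9, +1, …).
Second entry — −4 each step: -26, -30, -34, -38, -42 → -46.
Combining the parts gives (11, -46).

(11, -46)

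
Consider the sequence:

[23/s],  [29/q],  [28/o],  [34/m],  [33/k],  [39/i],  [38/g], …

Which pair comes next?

[44/e]

For the first entry, alternating steps +6, −1, +6, −1, …: 23, 29, 28, 34, 33, 39, 38 → 44.
Letter — letters move back 2 places in the alphabet: s, q, o, m, k, i, g → e.
Putting it together: [44/e].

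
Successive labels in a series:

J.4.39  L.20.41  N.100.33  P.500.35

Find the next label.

Letter: letters move forward 2 places in the alphabet; J, L, N, P → R.
Second component: ×5 each step; 4, 20, 100, 500 → 2500.
Third component — alternating steps +2, −8, +2, −8, …: 39, 41, 33, 35 → 27.
Combining the parts gives R.2500.27.

R.2500.27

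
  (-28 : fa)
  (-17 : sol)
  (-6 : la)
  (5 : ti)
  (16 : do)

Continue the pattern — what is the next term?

First slot goes -28, -17, -6, 5, 16 → 27 (+11 each step).
Note: fa, sol, la, ti, do → re (runs through the solfège scale do→ti).
Putting it together: (27 : re).

(27 : re)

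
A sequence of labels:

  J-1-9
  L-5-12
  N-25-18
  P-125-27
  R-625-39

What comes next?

For the letter, letters move forward 2 places in the alphabet: J, L, N, P, R → T.
Second component: ×5 each step; 1, 5, 25, 125, 625 → 3125.
Third component — differences are 3, 6, 9, … (increasing by 3 each time): 9, 12, 18, 27, 39 → 54.
Putting it together: T-3125-54.

T-3125-54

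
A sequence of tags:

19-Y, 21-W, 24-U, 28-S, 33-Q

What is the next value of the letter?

Letter: Y, W, U, S, Q → O (letters move back 2 places in the alphabet).

O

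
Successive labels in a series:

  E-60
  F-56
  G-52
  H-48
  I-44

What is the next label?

Letter: letters move forward 1 place in the alphabet; E, F, G, H, I → J.
Second component: −4 each step; 60, 56, 52, 48, 44 → 40.
Putting it together: J-40.

J-40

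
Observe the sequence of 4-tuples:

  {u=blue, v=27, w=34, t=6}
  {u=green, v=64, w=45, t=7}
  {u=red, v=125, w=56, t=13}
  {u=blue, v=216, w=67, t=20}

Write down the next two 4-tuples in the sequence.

{u=green, v=343, w=78, t=33}, {u=red, v=512, w=89, t=53}

U: repeats blue → green → red, so blue, green, red, blue → green → red.
V: perfect cubes: 3³, 4³, 5³, …, so 27, 64, 125, 216 → 343 → 512.
For the w, +11 each step: 34, 45, 56, 67 → 78 → 89.
For the t, each term is the sum of the two before it: 6, 7, 13, 20 → 33 → 53.
Putting the parts together: {u=green, v=343, w=78, t=33} and then {u=red, v=512, w=89, t=53}.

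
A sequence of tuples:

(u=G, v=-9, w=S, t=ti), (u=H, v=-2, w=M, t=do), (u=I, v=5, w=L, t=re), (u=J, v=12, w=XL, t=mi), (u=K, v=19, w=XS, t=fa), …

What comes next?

(u=L, v=26, w=S, t=sol)

U — letters move forward 1 place in the alphabet: G, H, I, J, K → L.
V: +7 each step; -9, -2, 5, 12, 19 → 26.
W: S, M, L, XL, XS → S (runs through clothing sizes XS→XL).
T goes ti, do, re, mi, fa → sol (runs through the solfège scale do→ti).
Combining the parts gives (u=L, v=26, w=S, t=sol).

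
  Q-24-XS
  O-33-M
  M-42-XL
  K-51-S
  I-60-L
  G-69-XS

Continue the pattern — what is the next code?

Letter: letters move back 2 places in the alphabet, so Q, O, M, K, I, G → E.
Second component: 24, 33, 42, 51, 60, 69 → 78 (+9 each step).
For the size, repeats XS → M → XL → S → L: XS, M, XL, S, L, XS → M.
Combining the parts gives E-78-M.

E-78-M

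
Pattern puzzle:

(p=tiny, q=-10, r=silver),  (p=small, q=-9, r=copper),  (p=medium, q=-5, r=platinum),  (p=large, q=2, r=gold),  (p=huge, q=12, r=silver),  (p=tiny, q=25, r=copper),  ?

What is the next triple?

For the p, repeats tiny → small → medium → large → huge: tiny, small, medium, large, huge, tiny → small.
Q goes -10, -9, -5, 2, 12, 25 → 41 (differences are 1, 4, 7, … (increasing by 3 each time)).
R: repeats silver → copper → platinum → gold, so silver, copper, platinum, gold, silver, copper → platinum.
Putting it together: (p=small, q=41, r=platinum).

(p=small, q=41, r=platinum)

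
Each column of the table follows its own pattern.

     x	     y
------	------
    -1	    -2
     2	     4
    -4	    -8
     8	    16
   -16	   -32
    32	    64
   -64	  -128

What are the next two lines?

Column x: ×(-2) each step, so -1, 2, -4, 8, -16, 32, -64 → 128 → -256.
Column y — ×(-2) each step: -2, 4, -8, 16, -32, 64, -128 → 256 → -512.
So the next two lines are 128  256 and -256  -512.

128  256; -256  -512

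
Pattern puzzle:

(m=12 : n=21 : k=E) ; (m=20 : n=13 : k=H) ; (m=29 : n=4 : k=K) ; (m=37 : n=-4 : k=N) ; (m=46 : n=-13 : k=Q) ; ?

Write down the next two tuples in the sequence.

M: alternating steps +8, +9, +8, +9, …; 12, 20, 29, 37, 46 → 54 → 63.
For the n, together with the m always sums to 33: 21, 13, 4, -4, -13 → -21 → -30.
K — letters move forward 3 places in the alphabet: E, H, K, N, Q → T → W.
Putting the parts together: (m=54 : n=-21 : k=T) and then (m=63 : n=-30 : k=W).

(m=54 : n=-21 : k=T), (m=63 : n=-30 : k=W)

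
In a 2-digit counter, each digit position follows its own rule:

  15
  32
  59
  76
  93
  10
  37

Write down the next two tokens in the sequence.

54, 71

For the first digit, +2 each step, mod 10: 1, 3, 5, 7, 9, 1, 3 → 5 → 7.
Second digit: −3 each step, mod 10, so 5, 2, 9, 6, 3, 0, 7 → 4 → 1.
So the next two tokens are 54 and 71.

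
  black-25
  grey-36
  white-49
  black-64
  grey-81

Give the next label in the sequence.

Shade: repeats black → grey → white; black, grey, white, black, grey → white.
Second component: 25, 36, 49, 64, 81 → 100 (perfect squares: 5², 6², 7², …).
So the next label is white-100.

white-100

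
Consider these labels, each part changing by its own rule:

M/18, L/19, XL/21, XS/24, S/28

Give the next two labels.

M/33, L/39

Size — runs through clothing sizes XS→XL: M, L, XL, XS, S → M → L.
For the second component, differences are 1, 2, 3, … (increasing by 1 each time): 18, 19, 21, 24, 28 → 33 → 39.
Putting the parts together: M/33 and then L/39.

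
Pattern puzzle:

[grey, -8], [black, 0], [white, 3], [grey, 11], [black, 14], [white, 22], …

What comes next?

[grey, 25]

Shade — repeats grey → black → white: grey, black, white, grey, black, white → grey.
Second value goes -8, 0, 3, 11, 14, 22 → 25 (alternating steps +8, +3, +8, +3, …).
So the next element is [grey, 25].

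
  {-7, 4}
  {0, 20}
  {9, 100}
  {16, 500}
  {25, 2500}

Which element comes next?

First value goes -7, 0, 9, 16, 25 → 32 (alternating steps +7, +9, +7, +9, …).
Second value: 4, 20, 100, 500, 2500 → 12500 (×5 each step).
Putting it together: {32, 12500}.

{32, 12500}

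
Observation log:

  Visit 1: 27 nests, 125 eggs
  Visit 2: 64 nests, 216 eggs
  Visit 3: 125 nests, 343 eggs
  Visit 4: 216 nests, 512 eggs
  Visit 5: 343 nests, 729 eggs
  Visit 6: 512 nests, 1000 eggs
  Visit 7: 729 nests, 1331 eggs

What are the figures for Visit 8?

1000 nests, 1728 eggs

Nests: 27, 64, 125, 216, 343, 512, 729 → 1000 (perfect cubes: 3³, 4³, 5³, …).
Eggs: 125, 216, 343, 512, 729, 1000, 1331 → 1728 (perfect cubes: 5³, 6³, 7³, …).
So the next record is 1000 nests, 1728 eggs.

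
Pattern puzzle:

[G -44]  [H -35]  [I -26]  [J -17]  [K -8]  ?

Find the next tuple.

[L 1]

Letter goes G, H, I, J, K → L (letters move forward 1 place in the alphabet).
For the second component, +9 each step: -44, -35, -26, -17, -8 → 1.
So the next tuple is [L 1].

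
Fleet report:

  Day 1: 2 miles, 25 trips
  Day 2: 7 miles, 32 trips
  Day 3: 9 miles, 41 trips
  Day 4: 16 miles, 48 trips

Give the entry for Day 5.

25 miles, 57 trips

Miles: 2, 7, 9, 16 → 25 (each term is the sum of the two before it).
Trips: alternating steps +7, +9, +7, +9, …, so 25, 32, 41, 48 → 57.
So the next row is 25 miles, 57 trips.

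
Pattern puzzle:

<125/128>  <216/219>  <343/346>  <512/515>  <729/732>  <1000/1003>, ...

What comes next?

First slot goes 125, 216, 343, 512, 729, 1000 → 1331 (perfect cubes: 5³, 6³, 7³, …).
Second slot: always 3 more than the first slot, so 128, 219, 346, 515, 732, 1003 → 1334.
Putting it together: <1331/1334>.

<1331/1334>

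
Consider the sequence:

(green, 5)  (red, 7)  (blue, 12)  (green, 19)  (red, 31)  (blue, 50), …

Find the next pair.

(green, 81)

Colour: green, red, blue, green, red, blue → green (repeats green → red → blue).
Second component: each term is the sum of the two before it; 5, 7, 12, 19, 31, 50 → 81.
Combining the parts gives (green, 81).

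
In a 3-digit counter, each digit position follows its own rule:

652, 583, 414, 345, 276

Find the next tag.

First digit — −1 each step, mod 10: 6, 5, 4, 3, 2 → 1.
For the second digit, +3 each step, mod 10: 5, 8, 1, 4, 7 → 0.
Third digit: 2, 3, 4, 5, 6 → 7 (+1 each step, mod 10).
So the next tag is 107.

107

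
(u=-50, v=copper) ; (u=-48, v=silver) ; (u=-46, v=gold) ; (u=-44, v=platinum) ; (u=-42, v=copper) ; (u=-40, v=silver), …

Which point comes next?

(u=-38, v=gold)

U — +2 each step: -50, -48, -46, -44, -42, -40 → -38.
V — repeats copper → silver → gold → platinum: copper, silver, gold, platinum, copper, silver → gold.
So the next point is (u=-38, v=gold).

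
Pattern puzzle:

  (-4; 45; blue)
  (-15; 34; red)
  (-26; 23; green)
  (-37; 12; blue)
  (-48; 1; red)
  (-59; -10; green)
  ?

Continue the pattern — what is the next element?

(-70; -21; blue)

First coordinate — −11 each step: -4, -15, -26, -37, -48, -59 → -70.
For the second coordinate, −11 each step: 45, 34, 23, 12, 1, -10 → -21.
Colour: blue, red, green, blue, red, green → blue (repeats blue → red → green).
Combining the parts gives (-70; -21; blue).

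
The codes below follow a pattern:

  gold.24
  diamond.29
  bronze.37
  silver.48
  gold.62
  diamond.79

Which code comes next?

Rank goes gold, diamond, bronze, silver, gold, diamond → bronze (repeats gold → diamond → bronze → silver).
Second component: differences are 5, 8, 11, … (increasing by 3 each time); 24, 29, 37, 48, 62, 79 → 99.
Combining the parts gives bronze.99.

bronze.99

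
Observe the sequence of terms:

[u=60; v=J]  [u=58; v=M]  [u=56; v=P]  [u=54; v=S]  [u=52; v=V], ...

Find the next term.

[u=50; v=Y]

U: −2 each step; 60, 58, 56, 54, 52 → 50.
V goes J, M, P, S, V → Y (letters move forward 3 places in the alphabet).
Putting it together: [u=50; v=Y].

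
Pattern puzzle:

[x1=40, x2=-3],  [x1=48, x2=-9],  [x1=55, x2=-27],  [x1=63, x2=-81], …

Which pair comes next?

X1 — alternating steps +8, +7, +8, +7, …: 40, 48, 55, 63 → 70.
For the x2, ×3 each step: -3, -9, -27, -81 → -243.
Putting it together: [x1=70, x2=-243].

[x1=70, x2=-243]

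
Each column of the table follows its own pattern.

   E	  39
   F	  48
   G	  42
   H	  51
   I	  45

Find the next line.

J  54

Letter: letters move forward 1 place in the alphabet; E, F, G, H, I → J.
Second component goes 39, 48, 42, 51, 45 → 54 (alternating steps +9, −6, +9, −6, …).
Combining the parts gives J  54.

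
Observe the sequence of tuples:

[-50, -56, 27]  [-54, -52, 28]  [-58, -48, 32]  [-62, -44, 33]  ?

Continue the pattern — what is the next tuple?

First value: −4 each step; -50, -54, -58, -62 → -66.
Second value goes -56, -52, -48, -44 → -40 (+4 each step).
Third value goes 27, 28, 32, 33 → 37 (alternating steps +1, +4, +1, +4, …).
Combining the parts gives [-66, -40, 37].

[-66, -40, 37]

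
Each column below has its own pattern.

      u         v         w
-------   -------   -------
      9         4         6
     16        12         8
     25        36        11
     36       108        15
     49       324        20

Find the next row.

64  972  26

Column u: 9, 16, 25, 36, 49 → 64 (perfect squares: 3², 4², 5², …).
Column v goes 4, 12, 36, 108, 324 → 972 (×3 each step).
Column w: differences are 2, 3, 4, … (increasing by 1 each time); 6, 8, 11, 15, 20 → 26.
Combining the parts gives 64  972  26.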